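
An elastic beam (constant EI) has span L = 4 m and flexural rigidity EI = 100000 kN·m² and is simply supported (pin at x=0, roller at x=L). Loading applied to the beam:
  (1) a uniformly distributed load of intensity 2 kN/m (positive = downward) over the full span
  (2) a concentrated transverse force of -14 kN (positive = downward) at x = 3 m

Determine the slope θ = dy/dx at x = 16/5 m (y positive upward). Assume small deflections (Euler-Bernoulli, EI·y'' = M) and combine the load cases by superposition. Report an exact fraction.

Load 1 — uniform load w=2 kN/m over full span:
  θ_1 = -w(L³-6Lx²+4x³)/(24EI) = -2·(4³-6·4·(16/5)²+4·(16/5)³)/(24·100000) = 33/781250 rad
Load 2 — point force P=-14 kN at a=3 m (b=L-a=1):
  θ_2 = -Pa(2L²-6Lx+3x²+a²)/(6LEI)  [x>a] = -(-14)·3·(2·4²-6·4·(16/5)+3·(16/5)²+3²)/(6·4·100000) = -889/10000000 rad
Superposition: θ = Σ θ_i = -2333/50000000 rad ≈ -0.000047 rad

θ(16/5) = -2333/50000000 rad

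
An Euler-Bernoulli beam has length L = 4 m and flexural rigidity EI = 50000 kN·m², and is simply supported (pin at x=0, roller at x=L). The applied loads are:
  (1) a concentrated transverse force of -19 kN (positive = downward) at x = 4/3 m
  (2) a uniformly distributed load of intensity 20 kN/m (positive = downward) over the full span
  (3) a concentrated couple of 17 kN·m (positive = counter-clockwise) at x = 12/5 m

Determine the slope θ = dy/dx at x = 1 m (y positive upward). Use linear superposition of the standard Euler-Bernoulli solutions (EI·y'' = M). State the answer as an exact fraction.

Load 1 — point force P=-19 kN at a=4/3 m (b=L-a=8/3):
  θ_1 = -Pb(L²-b²-3x²)/(6LEI)  [x≤a] = -(-19)·(8/3)·(4²-(8/3)²-3·1²)/(6·4·50000) = 1007/4050000 rad
Load 2 — uniform load w=20 kN/m over full span:
  θ_2 = -w(L³-6Lx²+4x³)/(24EI) = -20·(4³-6·4·1²+4·1³)/(24·50000) = -11/15000 rad
Load 3 — applied couple M₀=17 kN·m at a=12/5 m (b=L-a=8/5):
  θ_3 = (M₀x²/(2L)+C₁)/EI  [x≤a] with C₁=M₀(3b²-L²)/(6L)=-442/75 = (17·1²/(2·4)+(-442/75))/50000 = -2261/30000000 rad
Superposition: θ = Σ θ_i = -453647/810000000 rad ≈ -0.000560 rad

θ(1) = -453647/810000000 rad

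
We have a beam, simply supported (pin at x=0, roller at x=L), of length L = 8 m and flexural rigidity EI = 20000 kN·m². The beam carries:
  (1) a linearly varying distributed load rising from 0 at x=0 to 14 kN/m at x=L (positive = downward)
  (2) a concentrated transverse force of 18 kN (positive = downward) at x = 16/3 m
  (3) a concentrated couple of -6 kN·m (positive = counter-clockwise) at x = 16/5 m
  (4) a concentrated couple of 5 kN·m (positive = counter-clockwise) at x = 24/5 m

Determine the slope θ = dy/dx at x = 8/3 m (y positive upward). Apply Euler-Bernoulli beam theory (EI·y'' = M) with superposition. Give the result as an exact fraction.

θ(8/3) = -22174/3796875 rad

Load 1 — triangular load w₀=14 kN/m (0→w₀ over full span):
  θ_1 = -w₀(7L⁴-30L²x²+15x⁴)/(360LEI) = -14·(7·8⁴-30·8²·(8/3)²+15·(8/3)⁴)/(360·8·20000) = -2912/759375 rad
Load 2 — point force P=18 kN at a=16/3 m (b=L-a=8/3):
  θ_2 = -Pb(L²-b²-3x²)/(6LEI)  [x≤a] = -18·(8/3)·(8²-(8/3)²-3·(8/3)²)/(6·8·20000) = -2/1125 rad
Load 3 — applied couple M₀=-6 kN·m at a=16/5 m (b=L-a=24/5):
  θ_3 = (M₀x²/(2L)+C₁)/EI  [x≤a] with C₁=M₀(3b²-L²)/(6L)=-16/25 = ((-6)·(8/3)²/(2·8)+(-16/25))/20000 = -31/187500 rad
Load 4 — applied couple M₀=5 kN·m at a=24/5 m (b=L-a=16/5):
  θ_4 = (M₀x²/(2L)+C₁)/EI  [x≤a] with C₁=M₀(3b²-L²)/(6L)=-52/15 = (5·(8/3)²/(2·8)+(-52/15))/20000 = -7/112500 rad
Superposition: θ = Σ θ_i = -22174/3796875 rad ≈ -0.005840 rad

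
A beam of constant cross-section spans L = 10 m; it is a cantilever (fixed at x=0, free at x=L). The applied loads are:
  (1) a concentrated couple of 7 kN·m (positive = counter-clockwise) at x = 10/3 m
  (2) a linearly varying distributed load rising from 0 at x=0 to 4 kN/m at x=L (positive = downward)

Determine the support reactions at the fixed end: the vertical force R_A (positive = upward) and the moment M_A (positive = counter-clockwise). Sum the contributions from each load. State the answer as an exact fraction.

R_A = 20 kN, M_A = 379/3 kN·m

Load 1 — applied couple M₀=7 kN·m at a=10/3 m (b=L-a=20/3):
  R_A = 0 kN
  M_A = -M₀ = -7 kN·m
Load 2 — triangular load w₀=4 kN/m (0→w₀ over full span):
  R_A = w₀L/2 = 4·10/2 = 20 kN
  M_A = w₀L²/3 = 4·10²/3 = 400/3 kN·m
Superposition: R_A = 20 kN, M_A = 379/3 kN·m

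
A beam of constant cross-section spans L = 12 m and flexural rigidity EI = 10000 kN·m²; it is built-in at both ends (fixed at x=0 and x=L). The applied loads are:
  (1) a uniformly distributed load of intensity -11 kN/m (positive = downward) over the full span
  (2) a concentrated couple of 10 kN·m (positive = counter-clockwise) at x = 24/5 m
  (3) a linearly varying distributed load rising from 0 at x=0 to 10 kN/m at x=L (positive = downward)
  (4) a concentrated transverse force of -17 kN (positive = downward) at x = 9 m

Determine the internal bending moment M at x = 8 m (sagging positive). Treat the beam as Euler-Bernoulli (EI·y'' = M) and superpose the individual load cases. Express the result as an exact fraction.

Load 1 — uniform load w=-11 kN/m over full span:
  M_1 = wLx/2 - wL²/12 - wx²/2 = (-11)·12·8/2 - (-11)·12²/12 - (-11)·8²/2 = -44 kN·m
Load 2 — applied couple M₀=10 kN·m at a=24/5 m (b=L-a=36/5):
  M_2 = R_Ax - M_A - M₀  [x>a] with R_A=6/5, M_A=6/5 = (6/5)·8 - (6/5) - 10 = -8/5 kN·m
Load 3 — triangular load w₀=10 kN/m (0→w₀ over full span):
  M_3 = 3w₀Lx/20 - w₀L²/30 - w₀x³/(6L) = 3·10·12·8/20 - 10·12²/30 - 10·8³/(6·12) = 224/9 kN·m
Load 4 — point force P=-17 kN at a=9 m (b=L-a=3):
  M_4 = Pb²(3a+b)x/L³ - Pab²/L²  [x≤a] = (-17)·3²·(3·9+3)·8/12³ - (-17)·9·3²/12² = -187/16 kN·m
Superposition: M = Σ M_i = -23327/720 kN·m ≈ -32.398611 kN·m

M(8) = -23327/720 kN·m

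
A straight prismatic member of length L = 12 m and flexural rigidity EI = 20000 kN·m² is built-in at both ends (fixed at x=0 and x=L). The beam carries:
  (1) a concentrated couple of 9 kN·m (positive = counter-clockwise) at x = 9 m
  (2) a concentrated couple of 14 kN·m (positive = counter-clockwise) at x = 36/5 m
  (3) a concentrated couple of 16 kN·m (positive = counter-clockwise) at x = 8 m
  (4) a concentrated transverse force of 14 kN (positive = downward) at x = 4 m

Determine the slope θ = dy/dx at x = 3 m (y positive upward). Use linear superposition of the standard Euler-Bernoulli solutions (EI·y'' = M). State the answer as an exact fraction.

Load 1 — applied couple M₀=9 kN·m at a=9 m (b=L-a=3):
  θ_1 = (R_Ax²/2 - M_Ax)/EI  [x≤a] with R_A=27/32, M_A=45/16 = ((27/32)·3²/2 - (45/16)·3)/20000 = -297/1280000 rad
Load 2 — applied couple M₀=14 kN·m at a=36/5 m (b=L-a=24/5):
  θ_2 = (R_Ax²/2 - M_Ax)/EI  [x≤a] with R_A=42/25, M_A=112/25 = ((42/25)·3²/2 - (112/25)·3)/20000 = -147/500000 rad
Load 3 — applied couple M₀=16 kN·m at a=8 m (b=L-a=4):
  θ_3 = (R_Ax²/2 - M_Ax)/EI  [x≤a] with R_A=16/9, M_A=16/3 = ((16/9)·3²/2 - (16/3)·3)/20000 = -1/2500 rad
Load 4 — point force P=14 kN at a=4 m (b=L-a=8):
  θ_4 = -Pb²x(2aL-(3a+b)x)/(2L³EI)  [x≤a] = -14·8²·3·(2·4·12-(3·4+8)·3)/(2·12³·20000) = -7/5000 rad
Superposition: θ = Σ θ_i = -74433/32000000 rad ≈ -0.002326 rad

θ(3) = -74433/32000000 rad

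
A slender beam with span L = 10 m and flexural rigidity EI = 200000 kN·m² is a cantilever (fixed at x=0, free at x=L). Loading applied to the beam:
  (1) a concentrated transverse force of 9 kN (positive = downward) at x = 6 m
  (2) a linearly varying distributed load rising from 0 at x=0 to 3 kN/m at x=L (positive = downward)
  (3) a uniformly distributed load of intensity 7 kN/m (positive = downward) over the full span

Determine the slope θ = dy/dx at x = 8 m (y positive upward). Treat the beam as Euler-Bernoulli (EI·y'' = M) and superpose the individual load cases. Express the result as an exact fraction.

θ(8) = -12679/1500000 rad

Load 1 — point force P=9 kN at a=6 m (b=L-a=4):
  θ_1 = -Pa²/(2EI)  [x>a] = -9·6²/(2·200000) = -81/100000 rad
Load 2 — triangular load w₀=3 kN/m (0→w₀ over full span):
  θ_2 = (w₀Lx²/4-w₀L²x/3-w₀x⁴/(24L))/EI = (3·10·8²/4-3·10²·8/3-3·8⁴/(24·10))/200000 = -29/15625 rad
Load 3 — uniform load w=7 kN/m over full span:
  θ_3 = -wx(x²-3Lx+3L²)/(6EI) = -7·8·(8²-3·10·8+3·10²)/(6·200000) = -217/37500 rad
Superposition: θ = Σ θ_i = -12679/1500000 rad ≈ -0.008453 rad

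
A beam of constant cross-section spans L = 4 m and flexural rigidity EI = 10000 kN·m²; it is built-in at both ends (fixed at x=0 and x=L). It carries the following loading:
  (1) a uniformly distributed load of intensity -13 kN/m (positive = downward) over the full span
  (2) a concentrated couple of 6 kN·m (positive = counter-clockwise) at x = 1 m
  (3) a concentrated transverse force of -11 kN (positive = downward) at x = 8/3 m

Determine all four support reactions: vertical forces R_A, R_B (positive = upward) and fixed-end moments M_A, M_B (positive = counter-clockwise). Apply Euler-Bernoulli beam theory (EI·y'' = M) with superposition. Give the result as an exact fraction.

Load 1 — uniform load w=-13 kN/m over full span:
  R_A = wL/2 = (-13)·4/2 = -26 kN
  M_A = wL²/12 = (-13)·4²/12 = -52/3 kN·m
  R_B = wL/2 = (-13)·4/2 = -26 kN
  M_B = -wL²/12 = -(-13)·4²/12 = 52/3 kN·m
Load 2 — applied couple M₀=6 kN·m at a=1 m (b=L-a=3):
  R_A = 6M₀ab/L³ = 6·6·1·3/4³ = 27/16 kN
  M_A = M₀b(2a-b)/L² = 6·3·(2·1-3)/4² = -9/8 kN·m
  R_B = -6M₀ab/L³ = -6·6·1·3/4³ = -27/16 kN
  M_B = M₀a(2b-a)/L² = 6·1·(2·3-1)/4² = 15/8 kN·m
Load 3 — point force P=-11 kN at a=8/3 m (b=L-a=4/3):
  R_A = Pb²(3a+b)/L³ = (-11)·(4/3)²·(3·(8/3)+(4/3))/4³ = -77/27 kN
  M_A = Pab²/L² = (-11)·(8/3)·(4/3)²/4² = -88/27 kN·m
  R_B = Pa²(a+3b)/L³ = (-11)·(8/3)²·((8/3)+3·(4/3))/4³ = -220/27 kN
  M_B = -Pa²b/L² = -(-11)·(8/3)²·(4/3)/4² = 176/27 kN·m
Superposition: R_A = -11735/432 kN, M_A = -4691/216 kN·m, R_B = -15481/432 kN, M_B = 5557/216 kN·m

R_A = -11735/432 kN, M_A = -4691/216 kN·m, R_B = -15481/432 kN, M_B = 5557/216 kN·m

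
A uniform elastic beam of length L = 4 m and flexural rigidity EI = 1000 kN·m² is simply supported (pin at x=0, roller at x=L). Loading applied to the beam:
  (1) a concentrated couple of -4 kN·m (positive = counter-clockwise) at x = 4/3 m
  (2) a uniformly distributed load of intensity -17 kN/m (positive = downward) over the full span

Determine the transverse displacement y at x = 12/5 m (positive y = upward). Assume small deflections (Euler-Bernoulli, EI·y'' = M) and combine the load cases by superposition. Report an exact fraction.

Load 1 — applied couple M₀=-4 kN·m at a=4/3 m (b=L-a=8/3):
  y_1 = (M₀x³/(6L)-M₀(x-a)²/2+C₁x)/EI  [x>a] with C₁=M₀(3b²-L²)/(6L)=-8/9 = ((-4)·(12/5)³/(6·4)-(-4)·((12/5)-(4/3))²/2+(-8/9)·(12/5))/1000 = -304/140625 m
Load 2 — uniform load w=-17 kN/m over full span:
  y_2 = -wx(L³-2Lx²+x³)/(24EI) = -(-17)·(12/5)·(4³-2·4·(12/5)²+(12/5)³)/(24·1000) = 4216/78125 m
Superposition: y = Σ y_i = 36424/703125 m ≈ 0.051803 m

y(12/5) = 36424/703125 m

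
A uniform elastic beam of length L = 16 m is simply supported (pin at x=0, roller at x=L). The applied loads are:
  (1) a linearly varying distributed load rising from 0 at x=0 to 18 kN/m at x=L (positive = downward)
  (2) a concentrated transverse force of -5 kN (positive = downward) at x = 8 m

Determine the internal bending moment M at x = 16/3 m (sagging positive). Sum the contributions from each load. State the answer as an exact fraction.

M(16/3) = 1928/9 kN·m

Load 1 — triangular load w₀=18 kN/m (0→w₀ over full span):
  M_1 = w₀Lx/6 - w₀x³/(6L) = 18·16·(16/3)/6 - 18·(16/3)³/(6·16) = 2048/9 kN·m
Load 2 — point force P=-5 kN at a=8 m (b=L-a=8):
  M_2 = Pbx/L  [x≤a] = (-5)·8·(16/3)/16 = -40/3 kN·m
Superposition: M = Σ M_i = 1928/9 kN·m ≈ 214.222222 kN·m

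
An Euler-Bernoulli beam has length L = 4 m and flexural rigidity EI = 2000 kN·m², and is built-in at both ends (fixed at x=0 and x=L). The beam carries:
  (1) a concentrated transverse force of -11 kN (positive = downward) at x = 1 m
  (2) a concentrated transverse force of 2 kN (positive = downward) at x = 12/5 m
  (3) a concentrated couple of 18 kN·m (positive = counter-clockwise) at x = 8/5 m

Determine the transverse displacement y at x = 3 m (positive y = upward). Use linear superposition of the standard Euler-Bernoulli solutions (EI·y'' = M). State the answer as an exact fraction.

Load 1 — point force P=-11 kN at a=1 m (b=L-a=3):
  y_1 = -Pa²(L-x)²(3bL-(3b+a)(L-x))/(6L³EI)  [x>a] = -(-11)·1²·(4-3)²·(3·3·4-(3·3+1)·(4-3))/(6·4³·2000) = 143/384000 m
Load 2 — point force P=2 kN at a=12/5 m (b=L-a=8/5):
  y_2 = -Pa²(L-x)²(3bL-(3b+a)(L-x))/(6L³EI)  [x>a] = -2·(12/5)²·(4-3)²·(3·(8/5)·4-(3·(8/5)+(12/5))·(4-3))/(6·4³·2000) = -9/50000 m
Load 3 — applied couple M₀=18 kN·m at a=8/5 m (b=L-a=12/5):
  y_3 = (R_Ax³/6 - M_Ax²/2 - M₀(x-a)²/2)/EI  [x>a] with R_A=162/25, M_A=54/25 = ((162/25)·3³/6 - (54/25)·3²/2 - 18·(3-(8/5))²/2)/2000 = 9/10000 m
Superposition: y = Σ y_i = 10487/9600000 m ≈ 0.001092 m

y(3) = 10487/9600000 m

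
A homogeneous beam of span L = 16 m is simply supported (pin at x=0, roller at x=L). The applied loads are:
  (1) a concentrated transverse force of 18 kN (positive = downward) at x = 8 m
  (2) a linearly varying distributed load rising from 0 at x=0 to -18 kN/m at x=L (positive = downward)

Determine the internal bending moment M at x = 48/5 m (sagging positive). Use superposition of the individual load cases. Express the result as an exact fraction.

Load 1 — point force P=18 kN at a=8 m (b=L-a=8):
  M_1 = Pa(L-x)/L  [x>a] = 18·8·(16-(48/5))/16 = 288/5 kN·m
Load 2 — triangular load w₀=-18 kN/m (0→w₀ over full span):
  M_2 = w₀Lx/6 - w₀x³/(6L) = (-18)·16·(48/5)/6 - (-18)·(48/5)³/(6·16) = -36864/125 kN·m
Superposition: M = Σ M_i = -29664/125 kN·m ≈ -237.312000 kN·m

M(48/5) = -29664/125 kN·m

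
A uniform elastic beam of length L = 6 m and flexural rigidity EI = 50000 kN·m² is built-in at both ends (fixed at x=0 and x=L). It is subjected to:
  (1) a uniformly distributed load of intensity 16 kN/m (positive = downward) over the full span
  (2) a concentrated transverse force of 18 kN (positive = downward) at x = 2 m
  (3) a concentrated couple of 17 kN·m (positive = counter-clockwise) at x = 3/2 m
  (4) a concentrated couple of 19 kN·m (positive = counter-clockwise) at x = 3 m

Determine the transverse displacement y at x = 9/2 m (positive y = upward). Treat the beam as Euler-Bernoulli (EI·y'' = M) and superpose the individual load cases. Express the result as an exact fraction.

y(9/2) = -7653/12800000 m

Load 1 — uniform load w=16 kN/m over full span:
  y_1 = -wx²(L-x)²/(24EI) = -16·(9/2)²·(6-(9/2))²/(24·50000) = -243/400000 m
Load 2 — point force P=18 kN at a=2 m (b=L-a=4):
  y_2 = -Pa²(L-x)²(3bL-(3b+a)(L-x))/(6L³EI)  [x>a] = -18·2²·(6-(9/2))²·(3·4·6-(3·4+2)·(6-(9/2)))/(6·6³·50000) = -51/400000 m
Load 3 — applied couple M₀=17 kN·m at a=3/2 m (b=L-a=9/2):
  y_3 = (R_Ax³/6 - M_Ax²/2 - M₀(x-a)²/2)/EI  [x>a] with R_A=51/16, M_A=-51/16 = ((51/16)·(9/2)³/6 - (-51/16)·(9/2)²/2 - 17·((9/2)-(3/2))²/2)/50000 = 1071/12800000 m
Load 4 — applied couple M₀=19 kN·m at a=3 m (b=L-a=3):
  y_4 = (R_Ax³/6 - M_Ax²/2 - M₀(x-a)²/2)/EI  [x>a] with R_A=19/4, M_A=19/4 = ((19/4)·(9/2)³/6 - (19/4)·(9/2)²/2 - 19·((9/2)-3)²/2)/50000 = 171/3200000 m
Superposition: y = Σ y_i = -7653/12800000 m ≈ -0.000598 m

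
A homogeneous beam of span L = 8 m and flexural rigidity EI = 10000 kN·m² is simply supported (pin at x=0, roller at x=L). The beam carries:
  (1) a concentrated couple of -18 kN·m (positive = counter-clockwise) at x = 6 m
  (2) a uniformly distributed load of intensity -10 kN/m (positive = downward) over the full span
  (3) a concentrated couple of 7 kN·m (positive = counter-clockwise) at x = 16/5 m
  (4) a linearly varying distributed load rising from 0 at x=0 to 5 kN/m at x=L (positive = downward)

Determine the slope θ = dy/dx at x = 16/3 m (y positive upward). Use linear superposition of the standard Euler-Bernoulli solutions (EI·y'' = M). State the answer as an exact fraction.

Load 1 — applied couple M₀=-18 kN·m at a=6 m (b=L-a=2):
  θ_1 = (M₀x²/(2L)+C₁)/EI  [x≤a] with C₁=M₀(3b²-L²)/(6L)=39/2 = ((-18)·(16/3)²/(2·8)+(39/2))/10000 = -1/800 rad
Load 2 — uniform load w=-10 kN/m over full span:
  θ_2 = -w(L³-6Lx²+4x³)/(24EI) = -(-10)·(8³-6·8·(16/3)²+4·(16/3)³)/(24·10000) = -104/10125 rad
Load 3 — applied couple M₀=7 kN·m at a=16/5 m (b=L-a=24/5):
  θ_3 = (M₀x²/(2L)-M₀(x-a)+C₁)/EI  [x>a] with C₁=M₀(3b²-L²)/(6L)=56/75 = (7·(16/3)²/(2·8)-7·((16/3)-(16/5))+(56/75))/10000 = -49/281250 rad
Load 4 — triangular load w₀=5 kN/m (0→w₀ over full span):
  θ_4 = -w₀(7L⁴-30L²x²+15x⁴)/(360LEI) = -5·(7·8⁴-30·8²·(16/3)²+15·(16/3)⁴)/(360·8·10000) = 364/151875 rad
Superposition: θ = Σ θ_i = -1129843/121500000 rad ≈ -0.009299 rad

θ(16/3) = -1129843/121500000 rad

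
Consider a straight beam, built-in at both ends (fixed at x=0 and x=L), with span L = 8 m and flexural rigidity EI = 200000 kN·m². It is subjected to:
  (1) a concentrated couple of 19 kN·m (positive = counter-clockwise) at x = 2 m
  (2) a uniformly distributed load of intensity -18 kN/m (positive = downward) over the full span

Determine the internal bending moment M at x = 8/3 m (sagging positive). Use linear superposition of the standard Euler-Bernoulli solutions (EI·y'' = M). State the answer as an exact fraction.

M(8/3) = -645/16 kN·m

Load 1 — applied couple M₀=19 kN·m at a=2 m (b=L-a=6):
  M_1 = R_Ax - M_A - M₀  [x>a] with R_A=171/64, M_A=-57/16 = (171/64)·(8/3) - (-57/16) - 19 = -133/16 kN·m
Load 2 — uniform load w=-18 kN/m over full span:
  M_2 = wLx/2 - wL²/12 - wx²/2 = (-18)·8·(8/3)/2 - (-18)·8²/12 - (-18)·(8/3)²/2 = -32 kN·m
Superposition: M = Σ M_i = -645/16 kN·m ≈ -40.312500 kN·m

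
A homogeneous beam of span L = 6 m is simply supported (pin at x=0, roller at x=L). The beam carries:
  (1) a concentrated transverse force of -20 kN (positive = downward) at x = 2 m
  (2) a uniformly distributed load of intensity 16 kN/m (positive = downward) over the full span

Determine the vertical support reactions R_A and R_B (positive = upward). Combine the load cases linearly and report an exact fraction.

Load 1 — point force P=-20 kN at a=2 m (b=L-a=4):
  R_A = Pb/L = (-20)·4/6 = -40/3 kN
  R_B = Pa/L = (-20)·2/6 = -20/3 kN
Load 2 — uniform load w=16 kN/m over full span:
  R_A = wL/2 = 16·6/2 = 48 kN
  R_B = wL/2 = 16·6/2 = 48 kN
Superposition: R_A = 104/3 kN, R_B = 124/3 kN

R_A = 104/3 kN, R_B = 124/3 kN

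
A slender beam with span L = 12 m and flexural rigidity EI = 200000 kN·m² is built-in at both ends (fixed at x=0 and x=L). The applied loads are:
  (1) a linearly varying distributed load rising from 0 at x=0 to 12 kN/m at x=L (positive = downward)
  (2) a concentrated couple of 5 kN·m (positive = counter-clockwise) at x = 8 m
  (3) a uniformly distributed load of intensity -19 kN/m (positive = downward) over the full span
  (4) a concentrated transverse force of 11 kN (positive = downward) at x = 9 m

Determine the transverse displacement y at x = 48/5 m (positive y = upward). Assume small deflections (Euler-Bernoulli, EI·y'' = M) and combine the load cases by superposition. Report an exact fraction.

Load 1 — triangular load w₀=12 kN/m (0→w₀ over full span):
  y_1 = -w₀x²(L-x)²(x+2L)/(120LEI) = -12·(48/5)²·(12-(48/5))²·((48/5)+2·12)/(120·12·200000) = -36288/48828125 m
Load 2 — applied couple M₀=5 kN·m at a=8 m (b=L-a=4):
  y_2 = (R_Ax³/6 - M_Ax²/2 - M₀(x-a)²/2)/EI  [x>a] with R_A=5/9, M_A=5/3 = ((5/9)·(48/5)³/6 - (5/3)·(48/5)²/2 - 5·((48/5)-8)²/2)/200000 = -1/156250 m
Load 3 — uniform load w=-19 kN/m over full span:
  y_3 = -wx²(L-x)²/(24EI) = -(-19)·(48/5)²·(12-(48/5))²/(24·200000) = 4104/1953125 m
Load 4 — point force P=11 kN at a=9 m (b=L-a=3):
  y_4 = -Pa²(L-x)²(3bL-(3b+a)(L-x))/(6L³EI)  [x>a] = -11·9²·(12-(48/5))²·(3·3·12-(3·3+9)·(12-(48/5)))/(6·12³·200000) = -8019/50000000 m
Superposition: y = Σ y_i = 7445561/6250000000 m ≈ 0.001191 m

y(48/5) = 7445561/6250000000 m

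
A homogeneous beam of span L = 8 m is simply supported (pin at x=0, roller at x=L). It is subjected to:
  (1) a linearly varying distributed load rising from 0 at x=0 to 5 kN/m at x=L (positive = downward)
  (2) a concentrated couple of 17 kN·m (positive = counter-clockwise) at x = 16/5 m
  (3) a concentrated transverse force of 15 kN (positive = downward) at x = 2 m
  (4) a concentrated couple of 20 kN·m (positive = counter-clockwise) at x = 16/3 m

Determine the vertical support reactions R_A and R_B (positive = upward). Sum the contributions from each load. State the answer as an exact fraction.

Load 1 — triangular load w₀=5 kN/m (0→w₀ over full span):
  R_A = w₀L/6 = 5·8/6 = 20/3 kN
  R_B = w₀L/3 = 5·8/3 = 40/3 kN
Load 2 — applied couple M₀=17 kN·m at a=16/5 m (b=L-a=24/5):
  R_A = M₀/L = 17/8 kN
  R_B = -M₀/L = -17/8 kN
Load 3 — point force P=15 kN at a=2 m (b=L-a=6):
  R_A = Pb/L = 15·6/8 = 45/4 kN
  R_B = Pa/L = 15·2/8 = 15/4 kN
Load 4 — applied couple M₀=20 kN·m at a=16/3 m (b=L-a=8/3):
  R_A = M₀/L = 20/8 = 5/2 kN
  R_B = -M₀/L = -20/8 = -5/2 kN
Superposition: R_A = 541/24 kN, R_B = 299/24 kN

R_A = 541/24 kN, R_B = 299/24 kN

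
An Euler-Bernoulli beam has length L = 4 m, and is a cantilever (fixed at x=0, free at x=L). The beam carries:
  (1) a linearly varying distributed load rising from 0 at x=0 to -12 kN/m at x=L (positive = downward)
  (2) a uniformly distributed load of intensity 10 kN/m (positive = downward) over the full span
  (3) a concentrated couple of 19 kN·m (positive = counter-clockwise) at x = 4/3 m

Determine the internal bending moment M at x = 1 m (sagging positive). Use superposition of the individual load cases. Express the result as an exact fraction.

M(1) = 29/2 kN·m

Load 1 — triangular load w₀=-12 kN/m (0→w₀ over full span):
  M_1 = w₀Lx/2 - w₀L²/3 - w₀x³/(6L) = (-12)·4·1/2 - (-12)·4²/3 - (-12)·1³/(6·4) = 81/2 kN·m
Load 2 — uniform load w=10 kN/m over full span:
  M_2 = -w(L-x)²/2 = -10·(4-1)²/2 = -45 kN·m
Load 3 — applied couple M₀=19 kN·m at a=4/3 m (b=L-a=8/3):
  M_3 = M₀  [x≤a] = 19 = 19 kN·m
Superposition: M = Σ M_i = 29/2 kN·m ≈ 14.500000 kN·m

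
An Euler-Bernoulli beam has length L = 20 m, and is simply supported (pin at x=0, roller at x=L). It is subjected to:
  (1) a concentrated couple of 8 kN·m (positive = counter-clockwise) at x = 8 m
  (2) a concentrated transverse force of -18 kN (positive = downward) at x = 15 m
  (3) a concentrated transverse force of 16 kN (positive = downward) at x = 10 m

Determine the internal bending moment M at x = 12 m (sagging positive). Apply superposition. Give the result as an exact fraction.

Load 1 — applied couple M₀=8 kN·m at a=8 m (b=L-a=12):
  M_1 = M₀x/L - M₀  [x>a] = 8·12/20 - 8 = -16/5 kN·m
Load 2 — point force P=-18 kN at a=15 m (b=L-a=5):
  M_2 = Pbx/L  [x≤a] = (-18)·5·12/20 = -54 kN·m
Load 3 — point force P=16 kN at a=10 m (b=L-a=10):
  M_3 = Pa(L-x)/L  [x>a] = 16·10·(20-12)/20 = 64 kN·m
Superposition: M = Σ M_i = 34/5 kN·m ≈ 6.800000 kN·m

M(12) = 34/5 kN·m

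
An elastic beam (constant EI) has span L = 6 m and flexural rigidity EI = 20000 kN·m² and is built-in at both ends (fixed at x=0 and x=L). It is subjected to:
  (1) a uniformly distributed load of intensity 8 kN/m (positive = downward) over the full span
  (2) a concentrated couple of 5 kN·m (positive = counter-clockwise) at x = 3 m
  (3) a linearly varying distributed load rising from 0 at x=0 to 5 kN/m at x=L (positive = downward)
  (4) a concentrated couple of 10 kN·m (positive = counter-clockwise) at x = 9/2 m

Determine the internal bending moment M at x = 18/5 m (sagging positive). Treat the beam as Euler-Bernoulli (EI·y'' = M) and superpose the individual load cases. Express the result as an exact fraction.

M(18/5) = 3231/200 kN·m

Load 1 — uniform load w=8 kN/m over full span:
  M_1 = wLx/2 - wL²/12 - wx²/2 = 8·6·(18/5)/2 - 8·6²/12 - 8·(18/5)²/2 = 264/25 kN·m
Load 2 — applied couple M₀=5 kN·m at a=3 m (b=L-a=3):
  M_2 = R_Ax - M_A - M₀  [x>a] with R_A=5/4, M_A=5/4 = (5/4)·(18/5) - (5/4) - 5 = -7/4 kN·m
Load 3 — triangular load w₀=5 kN/m (0→w₀ over full span):
  M_3 = 3w₀Lx/20 - w₀L²/30 - w₀x³/(6L) = 3·5·6·(18/5)/20 - 5·6²/30 - 5·(18/5)³/(6·6) = 93/25 kN·m
Load 4 — applied couple M₀=10 kN·m at a=9/2 m (b=L-a=3/2):
  M_4 = R_Ax - M_A  [x≤a] with R_A=15/8, M_A=25/8 = (15/8)·(18/5) - (25/8) = 29/8 kN·m
Superposition: M = Σ M_i = 3231/200 kN·m ≈ 16.155000 kN·m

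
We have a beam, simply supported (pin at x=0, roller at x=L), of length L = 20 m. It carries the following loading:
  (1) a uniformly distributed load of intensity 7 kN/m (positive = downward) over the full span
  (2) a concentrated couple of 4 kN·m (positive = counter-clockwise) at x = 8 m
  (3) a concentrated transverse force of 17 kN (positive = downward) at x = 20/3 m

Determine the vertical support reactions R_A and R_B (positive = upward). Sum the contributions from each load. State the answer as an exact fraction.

Load 1 — uniform load w=7 kN/m over full span:
  R_A = wL/2 = 7·20/2 = 70 kN
  R_B = wL/2 = 7·20/2 = 70 kN
Load 2 — applied couple M₀=4 kN·m at a=8 m (b=L-a=12):
  R_A = M₀/L = 4/20 = 1/5 kN
  R_B = -M₀/L = -4/20 = -1/5 kN
Load 3 — point force P=17 kN at a=20/3 m (b=L-a=40/3):
  R_A = Pb/L = 17·(40/3)/20 = 34/3 kN
  R_B = Pa/L = 17·(20/3)/20 = 17/3 kN
Superposition: R_A = 1223/15 kN, R_B = 1132/15 kN

R_A = 1223/15 kN, R_B = 1132/15 kN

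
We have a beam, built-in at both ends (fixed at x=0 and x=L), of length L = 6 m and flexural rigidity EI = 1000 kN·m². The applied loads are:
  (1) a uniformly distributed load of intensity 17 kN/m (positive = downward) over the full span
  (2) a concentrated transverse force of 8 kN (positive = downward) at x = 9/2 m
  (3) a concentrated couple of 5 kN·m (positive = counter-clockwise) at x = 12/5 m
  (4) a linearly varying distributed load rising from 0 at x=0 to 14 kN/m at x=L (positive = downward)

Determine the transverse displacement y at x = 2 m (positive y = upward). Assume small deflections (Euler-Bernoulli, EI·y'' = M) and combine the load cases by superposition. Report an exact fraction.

y(2) = -5867/90000 m

Load 1 — uniform load w=17 kN/m over full span:
  y_1 = -wx²(L-x)²/(24EI) = -17·2²·(6-2)²/(24·1000) = -17/375 m
Load 2 — point force P=8 kN at a=9/2 m (b=L-a=3/2):
  y_2 = -Pb²x²(3aL-(3a+b)x)/(6L³EI)  [x≤a] = -8·(3/2)²·2²·(3·(9/2)·6-(3·(9/2)+(3/2))·2)/(6·6³·1000) = -17/6000 m
Load 3 — applied couple M₀=5 kN·m at a=12/5 m (b=L-a=18/5):
  y_3 = (R_Ax³/6 - M_Ax²/2)/EI  [x≤a] with R_A=6/5, M_A=3/5 = ((6/5)·2³/6 - (3/5)·2²/2)/1000 = 1/2500 m
Load 4 — triangular load w₀=14 kN/m (0→w₀ over full span):
  y_4 = -w₀x²(L-x)²(x+2L)/(120LEI) = -14·2²·(6-2)²·(2+2·6)/(120·6·1000) = -98/5625 m
Superposition: y = Σ y_i = -5867/90000 m ≈ -0.065189 m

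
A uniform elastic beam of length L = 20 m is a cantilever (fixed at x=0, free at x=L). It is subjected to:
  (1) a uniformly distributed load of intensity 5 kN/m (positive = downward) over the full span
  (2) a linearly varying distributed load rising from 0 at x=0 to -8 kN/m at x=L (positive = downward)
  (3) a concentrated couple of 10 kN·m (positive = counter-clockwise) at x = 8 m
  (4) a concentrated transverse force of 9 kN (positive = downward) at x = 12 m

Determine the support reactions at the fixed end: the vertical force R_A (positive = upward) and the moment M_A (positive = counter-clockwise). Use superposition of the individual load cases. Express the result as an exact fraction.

R_A = 29 kN, M_A = 94/3 kN·m

Load 1 — uniform load w=5 kN/m over full span:
  R_A = wL = 5·20 = 100 kN
  M_A = wL²/2 = 5·20²/2 = 1000 kN·m
Load 2 — triangular load w₀=-8 kN/m (0→w₀ over full span):
  R_A = w₀L/2 = (-8)·20/2 = -80 kN
  M_A = w₀L²/3 = (-8)·20²/3 = -3200/3 kN·m
Load 3 — applied couple M₀=10 kN·m at a=8 m (b=L-a=12):
  R_A = 0 kN
  M_A = -M₀ = -10 kN·m
Load 4 — point force P=9 kN at a=12 m (b=L-a=8):
  R_A = P = 9 kN
  M_A = Pa = 9·12 = 108 kN·m
Superposition: R_A = 29 kN, M_A = 94/3 kN·m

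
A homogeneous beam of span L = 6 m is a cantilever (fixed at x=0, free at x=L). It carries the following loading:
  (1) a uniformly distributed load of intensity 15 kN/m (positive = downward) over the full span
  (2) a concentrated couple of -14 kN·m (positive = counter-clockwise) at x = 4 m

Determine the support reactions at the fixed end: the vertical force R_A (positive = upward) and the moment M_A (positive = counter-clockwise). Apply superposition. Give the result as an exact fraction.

Load 1 — uniform load w=15 kN/m over full span:
  R_A = wL = 15·6 = 90 kN
  M_A = wL²/2 = 15·6²/2 = 270 kN·m
Load 2 — applied couple M₀=-14 kN·m at a=4 m (b=L-a=2):
  R_A = 0 kN
  M_A = -M₀ = -(-14) = 14 kN·m
Superposition: R_A = 90 kN, M_A = 284 kN·m

R_A = 90 kN, M_A = 284 kN·m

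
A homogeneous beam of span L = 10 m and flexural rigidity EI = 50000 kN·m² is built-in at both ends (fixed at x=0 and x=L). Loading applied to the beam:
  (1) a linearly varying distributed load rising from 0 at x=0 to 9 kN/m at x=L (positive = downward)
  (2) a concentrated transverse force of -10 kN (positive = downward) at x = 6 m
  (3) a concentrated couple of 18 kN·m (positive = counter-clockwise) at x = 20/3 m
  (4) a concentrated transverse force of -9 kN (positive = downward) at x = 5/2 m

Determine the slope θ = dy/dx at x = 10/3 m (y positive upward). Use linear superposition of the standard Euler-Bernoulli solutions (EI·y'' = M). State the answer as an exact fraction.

θ(10/3) = -4477/10800000 rad

Load 1 — triangular load w₀=9 kN/m (0→w₀ over full span):
  θ_1 = -w₀(2x(L-x)(L-2x)(x+2L)+x²(L-x)²)/(120LEI) = -9·(2·(10/3)·(10-(10/3))·(10-2·(10/3))·((10/3)+2·10)+(10/3)²·(10-(10/3))²)/(120·10·50000) = -2/3375 rad
Load 2 — point force P=-10 kN at a=6 m (b=L-a=4):
  θ_2 = -Pb²x(2aL-(3a+b)x)/(2L³EI)  [x≤a] = -(-10)·4²·(10/3)·(2·6·10-(3·6+4)·(10/3))/(2·10³·50000) = 7/28125 rad
Load 3 — applied couple M₀=18 kN·m at a=20/3 m (b=L-a=10/3):
  θ_3 = (R_Ax²/2 - M_Ax)/EI  [x≤a] with R_A=12/5, M_A=6 = ((12/5)·(10/3)²/2 - 6·(10/3))/50000 = -1/7500 rad
Load 4 — point force P=-9 kN at a=5/2 m (b=L-a=15/2):
  θ_4 = Pa²(L-x)(2bL-(3b+a)(L-x))/(2L³EI)  [x>a] = (-9)·(5/2)²·(10-(10/3))·(2·(15/2)·10-(3·(15/2)+(5/2))·(10-(10/3)))/(2·10³·50000) = 1/16000 rad
Superposition: θ = Σ θ_i = -4477/10800000 rad ≈ -0.000415 rad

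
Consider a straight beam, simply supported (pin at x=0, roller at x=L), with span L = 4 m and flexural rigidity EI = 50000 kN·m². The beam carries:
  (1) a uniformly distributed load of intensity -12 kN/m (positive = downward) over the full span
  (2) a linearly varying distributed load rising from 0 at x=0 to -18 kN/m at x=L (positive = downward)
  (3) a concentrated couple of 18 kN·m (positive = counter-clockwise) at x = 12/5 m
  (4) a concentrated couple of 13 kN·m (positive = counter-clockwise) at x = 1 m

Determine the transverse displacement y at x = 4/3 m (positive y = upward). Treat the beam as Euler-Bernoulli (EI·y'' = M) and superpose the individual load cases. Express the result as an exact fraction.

Load 1 — uniform load w=-12 kN/m over full span:
  y_1 = -wx(L³-2Lx²+x³)/(24EI) = -(-12)·(4/3)·(4³-2·4·(4/3)²+(4/3)³)/(24·50000) = 176/253125 m
Load 2 — triangular load w₀=-18 kN/m (0→w₀ over full span):
  y_2 = -w₀x(7L⁴-10L²x²+3x⁴)/(360LEI) = -(-18)·(4/3)·(7·4⁴-10·4²·(4/3)²+3·(4/3)⁴)/(360·4·50000) = 128/253125 m
Load 3 — applied couple M₀=18 kN·m at a=12/5 m (b=L-a=8/5):
  y_3 = (M₀x³/(6L)+C₁x)/EI  [x≤a] with C₁=M₀(3b²-L²)/(6L)=-156/25 = (18·(4/3)³/(6·4)+(-156/25)·(4/3))/50000 = -92/703125 m
Load 4 — applied couple M₀=13 kN·m at a=1 m (b=L-a=3):
  y_4 = (M₀x³/(6L)-M₀(x-a)²/2+C₁x)/EI  [x>a] with C₁=M₀(3b²-L²)/(6L)=143/24 = (13·(4/3)³/(6·4)-13·((4/3)-1)²/2+(143/24)·(4/3))/50000 = 689/4050000 m
Superposition: y = Σ y_i = 4651/3750000 m ≈ 0.001240 m

y(4/3) = 4651/3750000 m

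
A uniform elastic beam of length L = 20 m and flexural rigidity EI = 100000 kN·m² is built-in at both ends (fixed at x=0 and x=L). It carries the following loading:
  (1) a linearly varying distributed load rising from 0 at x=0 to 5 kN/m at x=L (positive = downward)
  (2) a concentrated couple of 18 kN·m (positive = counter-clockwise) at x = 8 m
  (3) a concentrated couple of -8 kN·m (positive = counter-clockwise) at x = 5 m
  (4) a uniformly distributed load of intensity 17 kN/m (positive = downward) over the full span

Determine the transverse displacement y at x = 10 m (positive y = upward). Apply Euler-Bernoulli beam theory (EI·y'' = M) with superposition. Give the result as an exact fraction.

Load 1 — triangular load w₀=5 kN/m (0→w₀ over full span):
  y_1 = -w₀x²(L-x)²(x+2L)/(120LEI) = -5·10²·(20-10)²·(10+2·20)/(120·20·100000) = -1/96 m
Load 2 — applied couple M₀=18 kN·m at a=8 m (b=L-a=12):
  y_2 = (R_Ax³/6 - M_Ax²/2 - M₀(x-a)²/2)/EI  [x>a] with R_A=162/125, M_A=54/25 = ((162/125)·10³/6 - (54/25)·10²/2 - 18·(10-8)²/2)/100000 = 9/12500 m
Load 3 — applied couple M₀=-8 kN·m at a=5 m (b=L-a=15):
  y_3 = (R_Ax³/6 - M_Ax²/2 - M₀(x-a)²/2)/EI  [x>a] with R_A=-9/20, M_A=3/2 = ((-9/20)·10³/6 - (3/2)·10²/2 - (-8)·(10-5)²/2)/100000 = -1/2000 m
Load 4 — uniform load w=17 kN/m over full span:
  y_4 = -wx²(L-x)²/(24EI) = -17·10²·(20-10)²/(24·100000) = -17/240 m
Superposition: y = Σ y_i = -8103/100000 m ≈ -0.081030 m

y(10) = -8103/100000 m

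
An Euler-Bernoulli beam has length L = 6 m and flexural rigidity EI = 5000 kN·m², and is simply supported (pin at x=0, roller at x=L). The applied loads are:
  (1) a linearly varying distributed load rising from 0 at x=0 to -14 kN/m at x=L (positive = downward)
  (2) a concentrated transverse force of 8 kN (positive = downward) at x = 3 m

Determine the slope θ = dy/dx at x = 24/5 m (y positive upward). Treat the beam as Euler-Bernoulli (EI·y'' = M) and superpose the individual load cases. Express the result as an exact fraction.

θ(24/5) = -2793/390625 rad

Load 1 — triangular load w₀=-14 kN/m (0→w₀ over full span):
  θ_1 = -w₀(7L⁴-30L²x²+15x⁴)/(360LEI) = -(-14)·(7·6⁴-30·6²·(24/5)²+15·(24/5)⁴)/(360·6·5000) = -15897/1562500 rad
Load 2 — point force P=8 kN at a=3 m (b=L-a=3):
  θ_2 = -Pa(2L²-6Lx+3x²+a²)/(6LEI)  [x>a] = -8·3·(2·6²-6·6·(24/5)+3·(24/5)²+3²)/(6·6·5000) = 189/62500 rad
Superposition: θ = Σ θ_i = -2793/390625 rad ≈ -0.007150 rad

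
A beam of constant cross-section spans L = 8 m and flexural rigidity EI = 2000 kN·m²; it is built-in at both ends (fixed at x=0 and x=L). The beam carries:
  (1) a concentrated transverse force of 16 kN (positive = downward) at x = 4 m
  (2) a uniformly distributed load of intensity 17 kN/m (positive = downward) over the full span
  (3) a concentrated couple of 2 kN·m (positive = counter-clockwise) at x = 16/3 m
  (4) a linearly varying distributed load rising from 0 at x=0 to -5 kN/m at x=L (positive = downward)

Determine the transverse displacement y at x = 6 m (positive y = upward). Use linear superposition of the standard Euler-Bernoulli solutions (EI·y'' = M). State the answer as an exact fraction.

y(6) = -1931/36000 m

Load 1 — point force P=16 kN at a=4 m (b=L-a=4):
  y_1 = -Pa²(L-x)²(3bL-(3b+a)(L-x))/(6L³EI)  [x>a] = -16·4²·(8-6)²·(3·4·8-(3·4+4)·(8-6))/(6·8³·2000) = -4/375 m
Load 2 — uniform load w=17 kN/m over full span:
  y_2 = -wx²(L-x)²/(24EI) = -17·6²·(8-6)²/(24·2000) = -51/1000 m
Load 3 — applied couple M₀=2 kN·m at a=16/3 m (b=L-a=8/3):
  y_3 = (R_Ax³/6 - M_Ax²/2 - M₀(x-a)²/2)/EI  [x>a] with R_A=1/3, M_A=2/3 = ((1/3)·6³/6 - (2/3)·6²/2 - 2·(6-(16/3))²/2)/2000 = -1/4500 m
Load 4 — triangular load w₀=-5 kN/m (0→w₀ over full span):
  y_4 = -w₀x²(L-x)²(x+2L)/(120LEI) = -(-5)·6²·(8-6)²·(6+2·8)/(120·8·2000) = 33/4000 m
Superposition: y = Σ y_i = -1931/36000 m ≈ -0.053639 m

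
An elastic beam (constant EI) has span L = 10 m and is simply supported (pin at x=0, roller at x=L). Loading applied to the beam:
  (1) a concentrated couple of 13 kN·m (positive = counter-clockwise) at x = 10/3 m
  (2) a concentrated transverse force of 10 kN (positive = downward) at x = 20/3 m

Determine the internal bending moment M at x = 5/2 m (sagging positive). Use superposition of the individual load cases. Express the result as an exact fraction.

Load 1 — applied couple M₀=13 kN·m at a=10/3 m (b=L-a=20/3):
  M_1 = M₀x/L  [x≤a] = 13·(5/2)/10 = 13/4 kN·m
Load 2 — point force P=10 kN at a=20/3 m (b=L-a=10/3):
  M_2 = Pbx/L  [x≤a] = 10·(10/3)·(5/2)/10 = 25/3 kN·m
Superposition: M = Σ M_i = 139/12 kN·m ≈ 11.583333 kN·m

M(5/2) = 139/12 kN·m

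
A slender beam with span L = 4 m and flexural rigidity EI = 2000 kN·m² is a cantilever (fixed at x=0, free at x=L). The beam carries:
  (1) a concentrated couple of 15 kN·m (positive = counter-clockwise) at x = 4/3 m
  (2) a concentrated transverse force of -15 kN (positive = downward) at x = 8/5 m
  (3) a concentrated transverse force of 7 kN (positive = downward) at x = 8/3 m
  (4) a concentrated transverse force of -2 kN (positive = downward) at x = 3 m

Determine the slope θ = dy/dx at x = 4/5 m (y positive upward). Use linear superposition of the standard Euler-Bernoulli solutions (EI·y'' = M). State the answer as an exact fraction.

Load 1 — applied couple M₀=15 kN·m at a=4/3 m (b=L-a=8/3):
  θ_1 = M₀x/EI  [x≤a] = 15·(4/5)/2000 = 3/500 rad
Load 2 — point force P=-15 kN at a=8/5 m (b=L-a=12/5):
  θ_2 = -Px(2a-x)/(2EI)  [x≤a] = -(-15)·(4/5)·(2·(8/5)-(4/5))/(2·2000) = 9/1250 rad
Load 3 — point force P=7 kN at a=8/3 m (b=L-a=4/3):
  θ_3 = -Px(2a-x)/(2EI)  [x≤a] = -7·(4/5)·(2·(8/3)-(4/5))/(2·2000) = -119/18750 rad
Load 4 — point force P=-2 kN at a=3 m (b=L-a=1):
  θ_4 = -Px(2a-x)/(2EI)  [x≤a] = -(-2)·(4/5)·(2·3-(4/5))/(2·2000) = 13/6250 rad
Superposition: θ = Σ θ_i = 67/7500 rad ≈ 0.008933 rad

θ(4/5) = 67/7500 rad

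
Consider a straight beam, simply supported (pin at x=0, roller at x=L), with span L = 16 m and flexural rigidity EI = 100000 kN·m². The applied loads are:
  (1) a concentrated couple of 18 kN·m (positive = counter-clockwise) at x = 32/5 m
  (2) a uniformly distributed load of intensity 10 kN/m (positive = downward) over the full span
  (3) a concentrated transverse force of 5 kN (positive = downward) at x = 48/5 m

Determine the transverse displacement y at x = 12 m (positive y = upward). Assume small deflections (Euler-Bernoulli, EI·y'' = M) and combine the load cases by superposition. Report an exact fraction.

Load 1 — applied couple M₀=18 kN·m at a=32/5 m (b=L-a=48/5):
  y_1 = (M₀x³/(6L)-M₀(x-a)²/2+C₁x)/EI  [x>a] with C₁=M₀(3b²-L²)/(6L)=96/25 = (18·12³/(6·16)-18·(12-(32/5))²/2+(96/25)·12)/100000 = 549/625000 m
Load 2 — uniform load w=10 kN/m over full span:
  y_2 = -wx(L³-2Lx²+x³)/(24EI) = -10·12·(16³-2·16·12²+12³)/(24·100000) = -38/625 m
Load 3 — point force P=5 kN at a=48/5 m (b=L-a=32/5):
  y_3 = -Pa(L-x)(2Lx-a²-x²)/(6LEI)  [x>a] = -5·(48/5)·(16-12)·(2·16·12-(48/5)²-12²)/(6·16·100000) = -231/78125 m
Superposition: y = Σ y_i = -39299/625000 m ≈ -0.062878 m

y(12) = -39299/625000 m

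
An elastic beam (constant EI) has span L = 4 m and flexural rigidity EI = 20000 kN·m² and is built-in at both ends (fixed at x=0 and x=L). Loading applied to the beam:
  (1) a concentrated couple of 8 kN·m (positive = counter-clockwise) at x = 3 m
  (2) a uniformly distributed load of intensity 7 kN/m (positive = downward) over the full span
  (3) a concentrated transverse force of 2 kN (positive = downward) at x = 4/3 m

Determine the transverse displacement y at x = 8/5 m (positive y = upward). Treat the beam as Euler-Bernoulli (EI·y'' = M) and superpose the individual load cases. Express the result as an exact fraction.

Load 1 — applied couple M₀=8 kN·m at a=3 m (b=L-a=1):
  y_1 = (R_Ax³/6 - M_Ax²/2)/EI  [x≤a] with R_A=9/4, M_A=5/2 = ((9/4)·(8/5)³/6 - (5/2)·(8/5)²/2)/20000 = -13/156250 m
Load 2 — uniform load w=7 kN/m over full span:
  y_2 = -wx²(L-x)²/(24EI) = -7·(8/5)²·(4-(8/5))²/(24·20000) = -84/390625 m
Load 3 — point force P=2 kN at a=4/3 m (b=L-a=8/3):
  y_3 = -Pa²(L-x)²(3bL-(3b+a)(L-x))/(6L³EI)  [x>a] = -2·(4/3)²·(4-(8/5))²·(3·(8/3)·4-(3·(8/3)+(4/3))·(4-(8/5)))/(6·4³·20000) = -2/78125 m
Superposition: y = Σ y_i = -253/781250 m ≈ -0.000324 m

y(8/5) = -253/781250 m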